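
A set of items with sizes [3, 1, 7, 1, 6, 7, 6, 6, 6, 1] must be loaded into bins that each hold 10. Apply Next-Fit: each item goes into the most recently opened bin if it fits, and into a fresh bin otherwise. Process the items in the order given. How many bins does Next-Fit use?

7

3 → bin 1 (remaining 7)
1 → bin 1 (remaining 6)
7 → bin 2 (remaining 3)
1 → bin 2 (remaining 2)
6 → bin 3 (remaining 4)
7 → bin 4 (remaining 3)
6 → bin 5 (remaining 4)
6 → bin 6 (remaining 4)
6 → bin 7 (remaining 4)
1 → bin 7 (remaining 3)
Final bins: [3,1] [7,1] [6] [7] [6] [6] [6,1].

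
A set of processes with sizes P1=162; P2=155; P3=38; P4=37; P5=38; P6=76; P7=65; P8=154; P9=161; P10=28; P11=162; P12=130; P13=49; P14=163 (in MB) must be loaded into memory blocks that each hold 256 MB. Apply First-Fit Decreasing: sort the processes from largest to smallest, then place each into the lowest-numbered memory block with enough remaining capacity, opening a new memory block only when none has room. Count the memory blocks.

7

Sorted descending: 163, 162, 162, 161, 155, 154, 130, 76, 65, 49, 38, 38, 37, 28.
Put 163 MB in memory block 1; 93 MB remain.
Put 162 MB in memory block 2; 94 MB remain.
Put 162 MB in memory block 3; 94 MB remain.
Put 161 MB in memory block 4; 95 MB remain.
Put 155 MB in memory block 5; 101 MB remain.
Put 154 MB in memory block 6; 102 MB remain.
Put 130 MB in memory block 7; 126 MB remain.
Put 76 MB in memory block 1; 17 MB remain.
Put 65 MB in memory block 2; 29 MB remain.
Put 49 MB in memory block 3; 45 MB remain.
Put 38 MB in memory block 3; 7 MB remain.
Put 38 MB in memory block 4; 57 MB remain.
Put 37 MB in memory block 4; 20 MB remain.
Put 28 MB in memory block 2; 1 MB remain.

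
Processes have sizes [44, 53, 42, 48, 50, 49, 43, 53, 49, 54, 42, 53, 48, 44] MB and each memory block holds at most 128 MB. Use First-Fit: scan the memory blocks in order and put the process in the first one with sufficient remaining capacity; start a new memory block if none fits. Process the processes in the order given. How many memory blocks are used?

7

memory block 1: place 44 MB, 84 MB left
memory block 1: place 53 MB, 31 MB left
memory block 2: place 42 MB, 86 MB left
memory block 2: place 48 MB, 38 MB left
memory block 3: place 50 MB, 78 MB left
memory block 3: place 49 MB, 29 MB left
memory block 4: place 43 MB, 85 MB left
memory block 4: place 53 MB, 32 MB left
memory block 5: place 49 MB, 79 MB left
memory block 5: place 54 MB, 25 MB left
memory block 6: place 42 MB, 86 MB left
memory block 6: place 53 MB, 33 MB left
memory block 7: place 48 MB, 80 MB left
memory block 7: place 44 MB, 36 MB left
Final memory blocks: [44,53] [42,48] [50,49] [43,53] [49,54] [42,53] [48,44].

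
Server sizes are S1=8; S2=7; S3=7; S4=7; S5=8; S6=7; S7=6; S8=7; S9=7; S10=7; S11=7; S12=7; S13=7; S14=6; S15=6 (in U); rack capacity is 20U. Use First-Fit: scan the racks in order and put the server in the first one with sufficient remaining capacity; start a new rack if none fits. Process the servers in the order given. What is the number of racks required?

6 racks

S1 (8U) → rack 1 (remaining 12U)
S2 (7U) → rack 1 (remaining 5U)
S3 (7U) → rack 2 (remaining 13U)
S4 (7U) → rack 2 (remaining 6U)
S5 (8U) → rack 3 (remaining 12U)
S6 (7U) → rack 3 (remaining 5U)
S7 (6U) → rack 2 (remaining 0U)
S8 (7U) → rack 4 (remaining 13U)
S9 (7U) → rack 4 (remaining 6U)
S10 (7U) → rack 5 (remaining 13U)
S11 (7U) → rack 5 (remaining 6U)
S12 (7U) → rack 6 (remaining 13U)
S13 (7U) → rack 6 (remaining 6U)
S14 (6U) → rack 4 (remaining 0U)
S15 (6U) → rack 5 (remaining 0U)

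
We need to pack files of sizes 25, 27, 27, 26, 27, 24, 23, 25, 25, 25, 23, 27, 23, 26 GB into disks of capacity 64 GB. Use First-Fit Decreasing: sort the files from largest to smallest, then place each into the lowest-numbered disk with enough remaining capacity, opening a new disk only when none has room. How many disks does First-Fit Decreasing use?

Sorted descending: 27, 27, 27, 27, 26, 26, 25, 25, 25, 25, 24, 23, 23, 23.
27 GB → disk 1 (remaining 37 GB)
27 GB → disk 1 (remaining 10 GB)
27 GB → disk 2 (remaining 37 GB)
27 GB → disk 2 (remaining 10 GB)
26 GB → disk 3 (remaining 38 GB)
26 GB → disk 3 (remaining 12 GB)
25 GB → disk 4 (remaining 39 GB)
25 GB → disk 4 (remaining 14 GB)
25 GB → disk 5 (remaining 39 GB)
25 GB → disk 5 (remaining 14 GB)
24 GB → disk 6 (remaining 40 GB)
23 GB → disk 6 (remaining 17 GB)
23 GB → disk 7 (remaining 41 GB)
23 GB → disk 7 (remaining 18 GB)

7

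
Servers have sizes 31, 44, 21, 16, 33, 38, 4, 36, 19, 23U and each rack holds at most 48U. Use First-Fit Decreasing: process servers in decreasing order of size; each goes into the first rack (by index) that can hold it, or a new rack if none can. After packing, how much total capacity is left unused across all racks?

71

Sorted descending: 44, 38, 36, 33, 31, 23, 21, 19, 16, 4.
rack 1: place 44U, 4U left
rack 2: place 38U, 10U left
rack 3: place 36U, 12U left
rack 4: place 33U, 15U left
rack 5: place 31U, 17U left
rack 6: place 23U, 25U left
rack 6: place 21U, 4U left
rack 7: place 19U, 29U left
rack 5: place 16U, 1U left
rack 1: place 4U, 0U left
7 racks × 48U = 336U; used 265U; unused 71U.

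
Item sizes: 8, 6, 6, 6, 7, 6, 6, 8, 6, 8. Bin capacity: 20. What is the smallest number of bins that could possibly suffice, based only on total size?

Total size = 8 + 6 + 6 + 6 + 7 + 6 + 6 + 8 + 6 + 8 = 67.
⌈67 / 20⌉ = 4.

4 bins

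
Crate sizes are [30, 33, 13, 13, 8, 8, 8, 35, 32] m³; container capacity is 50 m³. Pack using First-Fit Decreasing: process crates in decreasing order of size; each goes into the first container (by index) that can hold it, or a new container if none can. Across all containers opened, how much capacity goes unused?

20

Sorted descending: 35, 33, 32, 30, 13, 13, 8, 8, 8.
35 m³ → container 1 (remaining 15 m³)
33 m³ → container 2 (remaining 17 m³)
32 m³ → container 3 (remaining 18 m³)
30 m³ → container 4 (remaining 20 m³)
13 m³ → container 1 (remaining 2 m³)
13 m³ → container 2 (remaining 4 m³)
8 m³ → container 3 (remaining 10 m³)
8 m³ → container 3 (remaining 2 m³)
8 m³ → container 4 (remaining 12 m³)
4 containers × 50 m³ = 200 m³; used 180 m³; unused 20 m³.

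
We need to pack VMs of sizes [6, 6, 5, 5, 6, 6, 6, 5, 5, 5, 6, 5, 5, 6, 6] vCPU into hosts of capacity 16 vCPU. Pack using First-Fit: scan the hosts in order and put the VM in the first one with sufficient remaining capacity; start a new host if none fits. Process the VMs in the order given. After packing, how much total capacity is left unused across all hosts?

6 vCPU → host 1 (remaining 10 vCPU)
6 vCPU → host 1 (remaining 4 vCPU)
5 vCPU → host 2 (remaining 11 vCPU)
5 vCPU → host 2 (remaining 6 vCPU)
6 vCPU → host 2 (remaining 0 vCPU)
6 vCPU → host 3 (remaining 10 vCPU)
6 vCPU → host 3 (remaining 4 vCPU)
5 vCPU → host 4 (remaining 11 vCPU)
5 vCPU → host 4 (remaining 6 vCPU)
5 vCPU → host 4 (remaining 1 vCPU)
6 vCPU → host 5 (remaining 10 vCPU)
5 vCPU → host 5 (remaining 5 vCPU)
5 vCPU → host 5 (remaining 0 vCPU)
6 vCPU → host 6 (remaining 10 vCPU)
6 vCPU → host 6 (remaining 4 vCPU)
6 hosts × 16 vCPU = 96 vCPU; used 83 vCPU; unused 13 vCPU.

13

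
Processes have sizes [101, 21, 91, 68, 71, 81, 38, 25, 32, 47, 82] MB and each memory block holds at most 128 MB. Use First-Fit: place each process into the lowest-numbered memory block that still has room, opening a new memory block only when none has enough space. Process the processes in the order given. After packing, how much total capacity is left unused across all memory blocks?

111

101 MB → memory block 1 (remaining 27 MB)
21 MB → memory block 1 (remaining 6 MB)
91 MB → memory block 2 (remaining 37 MB)
68 MB → memory block 3 (remaining 60 MB)
71 MB → memory block 4 (remaining 57 MB)
81 MB → memory block 5 (remaining 47 MB)
38 MB → memory block 3 (remaining 22 MB)
25 MB → memory block 2 (remaining 12 MB)
32 MB → memory block 4 (remaining 25 MB)
47 MB → memory block 5 (remaining 0 MB)
82 MB → memory block 6 (remaining 46 MB)
6 memory blocks × 128 MB = 768 MB; used 657 MB; unused 111 MB.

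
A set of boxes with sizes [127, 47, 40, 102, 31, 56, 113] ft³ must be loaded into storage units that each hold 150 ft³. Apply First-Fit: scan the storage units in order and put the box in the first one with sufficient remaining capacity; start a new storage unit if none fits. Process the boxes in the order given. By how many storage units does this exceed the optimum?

First-Fit: [127] [47,40,31] [102] [56] [113] → 5 storage units.
Total size 516 ft³; any packing needs at least ⌈516/150⌉ = 4 storage units.
An optimal packing achieves that bound: [127] [113,31] [102,47] [56,40] → 4 storage units.
Excess: 5 − 4 = 1.

1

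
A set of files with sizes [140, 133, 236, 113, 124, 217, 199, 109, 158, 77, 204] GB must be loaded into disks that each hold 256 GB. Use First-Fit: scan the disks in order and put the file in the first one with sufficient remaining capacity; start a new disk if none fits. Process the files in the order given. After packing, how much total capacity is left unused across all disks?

Put 140 GB in disk 1; 116 GB remain.
Put 133 GB in disk 2; 123 GB remain.
Put 236 GB in disk 3; 20 GB remain.
Put 113 GB in disk 1; 3 GB remain.
Put 124 GB in disk 4; 132 GB remain.
Put 217 GB in disk 5; 39 GB remain.
Put 199 GB in disk 6; 57 GB remain.
Put 109 GB in disk 2; 14 GB remain.
Put 158 GB in disk 7; 98 GB remain.
Put 77 GB in disk 4; 55 GB remain.
Put 204 GB in disk 8; 52 GB remain.
8 disks × 256 GB = 2048 GB; used 1710 GB; unused 338 GB.

338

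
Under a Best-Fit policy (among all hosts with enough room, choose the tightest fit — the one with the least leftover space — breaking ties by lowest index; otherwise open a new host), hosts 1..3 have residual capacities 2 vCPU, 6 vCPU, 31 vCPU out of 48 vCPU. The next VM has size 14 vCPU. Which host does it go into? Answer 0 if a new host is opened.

3

Hosts with room: host 3 (31 vCPU).
Tightest fit is host 3 with 31 vCPU free.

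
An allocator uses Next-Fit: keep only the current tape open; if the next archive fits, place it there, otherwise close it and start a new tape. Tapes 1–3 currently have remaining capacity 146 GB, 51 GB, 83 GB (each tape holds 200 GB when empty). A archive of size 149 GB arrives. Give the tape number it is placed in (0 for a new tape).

0

Next-Fit only looks at tape 3, which has 83 GB free.
149 GB does not fit, so a new tape is opened.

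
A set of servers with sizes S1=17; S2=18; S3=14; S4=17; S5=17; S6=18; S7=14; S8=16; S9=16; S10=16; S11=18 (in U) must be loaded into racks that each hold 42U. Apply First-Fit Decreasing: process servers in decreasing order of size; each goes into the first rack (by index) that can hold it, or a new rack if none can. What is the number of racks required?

Sorted descending: 18, 18, 18, 17, 17, 17, 16, 16, 16, 14, 14.
rack 1: place 18U, 24U left
rack 1: place 18U, 6U left
rack 2: place 18U, 24U left
rack 2: place 17U, 7U left
rack 3: place 17U, 25U left
rack 3: place 17U, 8U left
rack 4: place 16U, 26U left
rack 4: place 16U, 10U left
rack 5: place 16U, 26U left
rack 5: place 14U, 12U left
rack 6: place 14U, 28U left

6 racks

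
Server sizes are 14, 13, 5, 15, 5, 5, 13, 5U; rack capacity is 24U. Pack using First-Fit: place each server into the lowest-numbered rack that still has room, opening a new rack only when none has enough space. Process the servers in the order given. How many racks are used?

Put 14U in rack 1; 10U remain.
Put 13U in rack 2; 11U remain.
Put 5U in rack 1; 5U remain.
Put 15U in rack 3; 9U remain.
Put 5U in rack 1; 0U remain.
Put 5U in rack 2; 6U remain.
Put 13U in rack 4; 11U remain.
Put 5U in rack 2; 1U remain.
Final racks: [14,5,5] [13,5,5] [15] [13].

4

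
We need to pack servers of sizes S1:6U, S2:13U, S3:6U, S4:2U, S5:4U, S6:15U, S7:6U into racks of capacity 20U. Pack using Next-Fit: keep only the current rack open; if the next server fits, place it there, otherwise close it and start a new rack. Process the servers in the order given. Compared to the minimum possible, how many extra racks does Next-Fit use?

Next-Fit: [6,13] [6,2,4] [15] [6] → 4 racks.
Total size 52U; any packing needs at least ⌈52/20⌉ = 3 racks.
An optimal packing achieves that bound: [15,4] [13,6] [6,6,2] → 3 racks.
Excess: 4 − 3 = 1.

1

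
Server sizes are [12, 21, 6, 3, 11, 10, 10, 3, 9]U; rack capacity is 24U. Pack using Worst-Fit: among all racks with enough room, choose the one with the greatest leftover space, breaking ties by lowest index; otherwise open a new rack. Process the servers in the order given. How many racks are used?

rack 1: place 12U, 12U left
rack 2: place 21U, 3U left
rack 1: place 6U, 6U left
rack 1: place 3U, 3U left
rack 3: place 11U, 13U left
rack 3: place 10U, 3U left
rack 4: place 10U, 14U left
rack 4: place 3U, 11U left
rack 4: place 9U, 2U left
Final racks: [12,6,3] [21] [11,10] [10,3,9].

4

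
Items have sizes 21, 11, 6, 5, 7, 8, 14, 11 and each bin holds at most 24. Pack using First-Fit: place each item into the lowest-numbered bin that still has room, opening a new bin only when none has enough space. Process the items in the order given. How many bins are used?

bin 1: place 21, 3 left
bin 2: place 11, 13 left
bin 2: place 6, 7 left
bin 2: place 5, 2 left
bin 3: place 7, 17 left
bin 3: place 8, 9 left
bin 4: place 14, 10 left
bin 5: place 11, 13 left
Final bins: [21] [11,6,5] [7,8] [14] [11].

5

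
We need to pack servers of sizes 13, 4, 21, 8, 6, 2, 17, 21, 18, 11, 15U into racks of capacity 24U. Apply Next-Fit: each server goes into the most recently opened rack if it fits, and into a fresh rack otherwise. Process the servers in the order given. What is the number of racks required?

8 racks

Put 13U in rack 1; 11U remain.
Put 4U in rack 1; 7U remain.
Put 21U in rack 2; 3U remain.
Put 8U in rack 3; 16U remain.
Put 6U in rack 3; 10U remain.
Put 2U in rack 3; 8U remain.
Put 17U in rack 4; 7U remain.
Put 21U in rack 5; 3U remain.
Put 18U in rack 6; 6U remain.
Put 11U in rack 7; 13U remain.
Put 15U in rack 8; 9U remain.
Final racks: [13,4] [21] [8,6,2] [17] [21] [18] [11] [15].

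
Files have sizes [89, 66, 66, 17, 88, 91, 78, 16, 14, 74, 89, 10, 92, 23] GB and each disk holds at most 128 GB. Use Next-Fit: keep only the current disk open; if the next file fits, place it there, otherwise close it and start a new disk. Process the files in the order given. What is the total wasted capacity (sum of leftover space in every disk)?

disk 1: place 89 GB, 39 GB left
disk 2: place 66 GB, 62 GB left
disk 3: place 66 GB, 62 GB left
disk 3: place 17 GB, 45 GB left
disk 4: place 88 GB, 40 GB left
disk 5: place 91 GB, 37 GB left
disk 6: place 78 GB, 50 GB left
disk 6: place 16 GB, 34 GB left
disk 6: place 14 GB, 20 GB left
disk 7: place 74 GB, 54 GB left
disk 8: place 89 GB, 39 GB left
disk 8: place 10 GB, 29 GB left
disk 9: place 92 GB, 36 GB left
disk 9: place 23 GB, 13 GB left
9 disks × 128 GB = 1152 GB; used 813 GB; unused 339 GB.

339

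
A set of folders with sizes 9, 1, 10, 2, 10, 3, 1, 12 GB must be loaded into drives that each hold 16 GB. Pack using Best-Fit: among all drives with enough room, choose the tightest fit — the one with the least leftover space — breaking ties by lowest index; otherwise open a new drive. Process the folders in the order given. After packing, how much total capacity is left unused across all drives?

16

Put 9 GB in drive 1; 7 GB remain.
Put 1 GB in drive 1; 6 GB remain.
Put 10 GB in drive 2; 6 GB remain.
Put 2 GB in drive 1; 4 GB remain.
Put 10 GB in drive 3; 6 GB remain.
Put 3 GB in drive 1; 1 GB remain.
Put 1 GB in drive 1; 0 GB remain.
Put 12 GB in drive 4; 4 GB remain.
4 drives × 16 GB = 64 GB; used 48 GB; unused 16 GB.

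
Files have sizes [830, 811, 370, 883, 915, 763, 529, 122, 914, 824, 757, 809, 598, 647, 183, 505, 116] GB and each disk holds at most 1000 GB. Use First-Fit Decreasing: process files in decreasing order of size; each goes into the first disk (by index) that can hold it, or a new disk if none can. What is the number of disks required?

13 disks

Sorted descending: 915, 914, 883, 830, 824, 811, 809, 763, 757, 647, 598, 529, 505, 370, 183, 122, 116.
disk 1: place 915 GB, 85 GB left
disk 2: place 914 GB, 86 GB left
disk 3: place 883 GB, 117 GB left
disk 4: place 830 GB, 170 GB left
disk 5: place 824 GB, 176 GB left
disk 6: place 811 GB, 189 GB left
disk 7: place 809 GB, 191 GB left
disk 8: place 763 GB, 237 GB left
disk 9: place 757 GB, 243 GB left
disk 10: place 647 GB, 353 GB left
disk 11: place 598 GB, 402 GB left
disk 12: place 529 GB, 471 GB left
disk 13: place 505 GB, 495 GB left
disk 11: place 370 GB, 32 GB left
disk 6: place 183 GB, 6 GB left
disk 4: place 122 GB, 48 GB left
disk 3: place 116 GB, 1 GB left
Final disks: [915] [914] [883,116] [830,122] [824] [811,183] [809] [763] [757] [647] [598,370] [529] [505].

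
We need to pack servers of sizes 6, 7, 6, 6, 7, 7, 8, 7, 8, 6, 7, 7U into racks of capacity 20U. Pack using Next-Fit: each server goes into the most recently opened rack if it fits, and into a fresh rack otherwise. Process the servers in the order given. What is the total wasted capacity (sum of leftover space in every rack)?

18

Put 6U in rack 1; 14U remain.
Put 7U in rack 1; 7U remain.
Put 6U in rack 1; 1U remain.
Put 6U in rack 2; 14U remain.
Put 7U in rack 2; 7U remain.
Put 7U in rack 2; 0U remain.
Put 8U in rack 3; 12U remain.
Put 7U in rack 3; 5U remain.
Put 8U in rack 4; 12U remain.
Put 6U in rack 4; 6U remain.
Put 7U in rack 5; 13U remain.
Put 7U in rack 5; 6U remain.
5 racks × 20U = 100U; used 82U; unused 18U.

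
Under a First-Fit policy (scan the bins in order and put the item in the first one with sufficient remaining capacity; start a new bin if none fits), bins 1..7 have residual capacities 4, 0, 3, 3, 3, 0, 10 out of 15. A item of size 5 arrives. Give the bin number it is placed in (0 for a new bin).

Bins with room: bin 7 (10).
The first with room is bin 7.

7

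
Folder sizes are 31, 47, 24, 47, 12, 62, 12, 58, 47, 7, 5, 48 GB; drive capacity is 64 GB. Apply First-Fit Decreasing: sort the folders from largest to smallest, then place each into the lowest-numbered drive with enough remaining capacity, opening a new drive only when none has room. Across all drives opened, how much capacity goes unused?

48

Sorted descending: 62, 58, 48, 47, 47, 47, 31, 24, 12, 12, 7, 5.
drive 1: place 62 GB, 2 GB left
drive 2: place 58 GB, 6 GB left
drive 3: place 48 GB, 16 GB left
drive 4: place 47 GB, 17 GB left
drive 5: place 47 GB, 17 GB left
drive 6: place 47 GB, 17 GB left
drive 7: place 31 GB, 33 GB left
drive 7: place 24 GB, 9 GB left
drive 3: place 12 GB, 4 GB left
drive 4: place 12 GB, 5 GB left
drive 5: place 7 GB, 10 GB left
drive 2: place 5 GB, 1 GB left
7 drives × 64 GB = 448 GB; used 400 GB; unused 48 GB.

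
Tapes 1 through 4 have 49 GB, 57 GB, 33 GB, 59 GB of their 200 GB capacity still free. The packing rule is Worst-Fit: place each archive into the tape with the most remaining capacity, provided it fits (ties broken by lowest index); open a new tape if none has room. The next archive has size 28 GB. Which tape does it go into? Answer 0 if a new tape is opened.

4

Tapes with room: tape 1 (49 GB), tape 2 (57 GB), tape 3 (33 GB), tape 4 (59 GB).
Most room is tape 4 with 59 GB free.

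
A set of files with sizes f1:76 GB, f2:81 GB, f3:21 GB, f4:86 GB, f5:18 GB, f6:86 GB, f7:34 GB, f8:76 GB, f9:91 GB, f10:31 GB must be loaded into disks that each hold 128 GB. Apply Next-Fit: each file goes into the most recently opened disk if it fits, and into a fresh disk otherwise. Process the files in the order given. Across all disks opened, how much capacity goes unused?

disk 1: place f1 (76 GB), 52 GB left
disk 2: place f2 (81 GB), 47 GB left
disk 2: place f3 (21 GB), 26 GB left
disk 3: place f4 (86 GB), 42 GB left
disk 3: place f5 (18 GB), 24 GB left
disk 4: place f6 (86 GB), 42 GB left
disk 4: place f7 (34 GB), 8 GB left
disk 5: place f8 (76 GB), 52 GB left
disk 6: place f9 (91 GB), 37 GB left
disk 6: place f10 (31 GB), 6 GB left
6 disks × 128 GB = 768 GB; used 600 GB; unused 168 GB.

168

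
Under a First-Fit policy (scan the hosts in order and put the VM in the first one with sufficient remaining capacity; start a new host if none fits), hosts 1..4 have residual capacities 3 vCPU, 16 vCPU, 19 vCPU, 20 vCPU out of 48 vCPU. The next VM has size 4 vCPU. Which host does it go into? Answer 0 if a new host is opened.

Hosts with room: host 2 (16 vCPU), host 3 (19 vCPU), host 4 (20 vCPU).
The first with room is host 2.

2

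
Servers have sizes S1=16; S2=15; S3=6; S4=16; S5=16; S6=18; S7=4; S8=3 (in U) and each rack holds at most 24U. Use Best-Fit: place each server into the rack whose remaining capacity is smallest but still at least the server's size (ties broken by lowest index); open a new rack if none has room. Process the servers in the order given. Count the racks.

5 racks

Put S1 (16U) in rack 1; 8U remain.
Put S2 (15U) in rack 2; 9U remain.
Put S3 (6U) in rack 1; 2U remain.
Put S4 (16U) in rack 3; 8U remain.
Put S5 (16U) in rack 4; 8U remain.
Put S6 (18U) in rack 5; 6U remain.
Put S7 (4U) in rack 5; 2U remain.
Put S8 (3U) in rack 3; 5U remain.
Final racks: [16,6] [15] [16,3] [16] [18,4].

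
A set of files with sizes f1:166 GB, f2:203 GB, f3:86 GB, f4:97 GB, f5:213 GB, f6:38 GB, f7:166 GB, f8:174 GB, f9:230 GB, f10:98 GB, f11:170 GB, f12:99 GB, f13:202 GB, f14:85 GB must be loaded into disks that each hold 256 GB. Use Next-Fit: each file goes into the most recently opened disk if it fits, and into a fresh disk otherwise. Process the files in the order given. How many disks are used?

Put f1 (166 GB) in disk 1; 90 GB remain.
Put f2 (203 GB) in disk 2; 53 GB remain.
Put f3 (86 GB) in disk 3; 170 GB remain.
Put f4 (97 GB) in disk 3; 73 GB remain.
Put f5 (213 GB) in disk 4; 43 GB remain.
Put f6 (38 GB) in disk 4; 5 GB remain.
Put f7 (166 GB) in disk 5; 90 GB remain.
Put f8 (174 GB) in disk 6; 82 GB remain.
Put f9 (230 GB) in disk 7; 26 GB remain.
Put f10 (98 GB) in disk 8; 158 GB remain.
Put f11 (170 GB) in disk 9; 86 GB remain.
Put f12 (99 GB) in disk 10; 157 GB remain.
Put f13 (202 GB) in disk 11; 54 GB remain.
Put f14 (85 GB) in disk 12; 171 GB remain.

12 disks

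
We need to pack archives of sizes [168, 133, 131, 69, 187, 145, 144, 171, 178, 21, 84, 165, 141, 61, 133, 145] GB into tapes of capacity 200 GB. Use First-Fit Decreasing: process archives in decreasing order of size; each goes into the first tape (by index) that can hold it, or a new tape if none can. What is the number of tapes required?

13 tapes

Sorted descending: 187, 178, 171, 168, 165, 145, 145, 144, 141, 133, 133, 131, 84, 69, 61, 21.
Put 187 GB in tape 1; 13 GB remain.
Put 178 GB in tape 2; 22 GB remain.
Put 171 GB in tape 3; 29 GB remain.
Put 168 GB in tape 4; 32 GB remain.
Put 165 GB in tape 5; 35 GB remain.
Put 145 GB in tape 6; 55 GB remain.
Put 145 GB in tape 7; 55 GB remain.
Put 144 GB in tape 8; 56 GB remain.
Put 141 GB in tape 9; 59 GB remain.
Put 133 GB in tape 10; 67 GB remain.
Put 133 GB in tape 11; 67 GB remain.
Put 131 GB in tape 12; 69 GB remain.
Put 84 GB in tape 13; 116 GB remain.
Put 69 GB in tape 12; 0 GB remain.
Put 61 GB in tape 10; 6 GB remain.
Put 21 GB in tape 2; 1 GB remain.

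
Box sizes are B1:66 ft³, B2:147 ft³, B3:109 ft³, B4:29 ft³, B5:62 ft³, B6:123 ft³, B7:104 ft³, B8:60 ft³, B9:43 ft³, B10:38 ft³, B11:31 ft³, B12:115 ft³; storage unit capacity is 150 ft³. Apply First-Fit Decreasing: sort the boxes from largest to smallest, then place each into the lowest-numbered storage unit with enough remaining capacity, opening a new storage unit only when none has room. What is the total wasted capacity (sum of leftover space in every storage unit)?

Sorted descending: 147, 123, 115, 109, 104, 66, 62, 60, 43, 38, 31, 29.
storage unit 1: place 147 ft³, 3 ft³ left
storage unit 2: place 123 ft³, 27 ft³ left
storage unit 3: place 115 ft³, 35 ft³ left
storage unit 4: place 109 ft³, 41 ft³ left
storage unit 5: place 104 ft³, 46 ft³ left
storage unit 6: place 66 ft³, 84 ft³ left
storage unit 6: place 62 ft³, 22 ft³ left
storage unit 7: place 60 ft³, 90 ft³ left
storage unit 5: place 43 ft³, 3 ft³ left
storage unit 4: place 38 ft³, 3 ft³ left
storage unit 3: place 31 ft³, 4 ft³ left
storage unit 7: place 29 ft³, 61 ft³ left
7 storage units × 150 ft³ = 1050 ft³; used 927 ft³; unused 123 ft³.

123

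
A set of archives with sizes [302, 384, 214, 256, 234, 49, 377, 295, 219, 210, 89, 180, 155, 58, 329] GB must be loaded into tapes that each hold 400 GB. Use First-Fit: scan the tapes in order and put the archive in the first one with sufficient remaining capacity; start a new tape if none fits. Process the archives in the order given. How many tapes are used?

10 tapes

tape 1: place 302 GB, 98 GB left
tape 2: place 384 GB, 16 GB left
tape 3: place 214 GB, 186 GB left
tape 4: place 256 GB, 144 GB left
tape 5: place 234 GB, 166 GB left
tape 1: place 49 GB, 49 GB left
tape 6: place 377 GB, 23 GB left
tape 7: place 295 GB, 105 GB left
tape 8: place 219 GB, 181 GB left
tape 9: place 210 GB, 190 GB left
tape 3: place 89 GB, 97 GB left
tape 8: place 180 GB, 1 GB left
tape 5: place 155 GB, 11 GB left
tape 3: place 58 GB, 39 GB left
tape 10: place 329 GB, 71 GB left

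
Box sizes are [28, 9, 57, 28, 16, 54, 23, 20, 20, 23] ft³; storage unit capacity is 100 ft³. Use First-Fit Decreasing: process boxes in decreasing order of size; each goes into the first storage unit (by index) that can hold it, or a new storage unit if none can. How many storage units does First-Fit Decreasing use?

3 storage units

Sorted descending: 57, 54, 28, 28, 23, 23, 20, 20, 16, 9.
storage unit 1: place 57 ft³, 43 ft³ left
storage unit 2: place 54 ft³, 46 ft³ left
storage unit 1: place 28 ft³, 15 ft³ left
storage unit 2: place 28 ft³, 18 ft³ left
storage unit 3: place 23 ft³, 77 ft³ left
storage unit 3: place 23 ft³, 54 ft³ left
storage unit 3: place 20 ft³, 34 ft³ left
storage unit 3: place 20 ft³, 14 ft³ left
storage unit 2: place 16 ft³, 2 ft³ left
storage unit 1: place 9 ft³, 6 ft³ left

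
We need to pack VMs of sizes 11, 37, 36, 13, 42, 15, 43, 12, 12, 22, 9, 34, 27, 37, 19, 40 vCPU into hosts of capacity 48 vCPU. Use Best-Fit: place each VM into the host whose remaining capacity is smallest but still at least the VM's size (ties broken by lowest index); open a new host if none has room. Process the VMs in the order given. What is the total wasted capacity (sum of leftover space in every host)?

11 vCPU → host 1 (remaining 37 vCPU)
37 vCPU → host 1 (remaining 0 vCPU)
36 vCPU → host 2 (remaining 12 vCPU)
13 vCPU → host 3 (remaining 35 vCPU)
42 vCPU → host 4 (remaining 6 vCPU)
15 vCPU → host 3 (remaining 20 vCPU)
43 vCPU → host 5 (remaining 5 vCPU)
12 vCPU → host 2 (remaining 0 vCPU)
12 vCPU → host 3 (remaining 8 vCPU)
22 vCPU → host 6 (remaining 26 vCPU)
9 vCPU → host 6 (remaining 17 vCPU)
34 vCPU → host 7 (remaining 14 vCPU)
27 vCPU → host 8 (remaining 21 vCPU)
37 vCPU → host 9 (remaining 11 vCPU)
19 vCPU → host 8 (remaining 2 vCPU)
40 vCPU → host 10 (remaining 8 vCPU)
10 hosts × 48 vCPU = 480 vCPU; used 409 vCPU; unused 71 vCPU.

71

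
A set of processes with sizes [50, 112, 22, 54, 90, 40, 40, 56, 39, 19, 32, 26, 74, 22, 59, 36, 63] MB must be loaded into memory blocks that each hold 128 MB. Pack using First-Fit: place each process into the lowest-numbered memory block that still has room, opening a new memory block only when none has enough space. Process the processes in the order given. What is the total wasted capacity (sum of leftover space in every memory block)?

190

memory block 1: place 50 MB, 78 MB left
memory block 2: place 112 MB, 16 MB left
memory block 1: place 22 MB, 56 MB left
memory block 1: place 54 MB, 2 MB left
memory block 3: place 90 MB, 38 MB left
memory block 4: place 40 MB, 88 MB left
memory block 4: place 40 MB, 48 MB left
memory block 5: place 56 MB, 72 MB left
memory block 4: place 39 MB, 9 MB left
memory block 3: place 19 MB, 19 MB left
memory block 5: place 32 MB, 40 MB left
memory block 5: place 26 MB, 14 MB left
memory block 6: place 74 MB, 54 MB left
memory block 6: place 22 MB, 32 MB left
memory block 7: place 59 MB, 69 MB left
memory block 7: place 36 MB, 33 MB left
memory block 8: place 63 MB, 65 MB left
8 memory blocks × 128 MB = 1024 MB; used 834 MB; unused 190 MB.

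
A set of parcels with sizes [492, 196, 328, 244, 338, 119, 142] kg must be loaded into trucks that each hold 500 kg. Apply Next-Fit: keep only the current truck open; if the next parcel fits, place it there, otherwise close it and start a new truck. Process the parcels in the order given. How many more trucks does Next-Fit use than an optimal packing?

Next-Fit: [492] [196] [328] [244] [338,119] [142] → 6 trucks.
Total size 1859 kg; any packing needs at least ⌈1859/500⌉ = 4 trucks.
An optimal packing achieves that bound: [492] [338,142] [328,119] [244,196] → 4 trucks.
Excess: 6 − 4 = 2.

2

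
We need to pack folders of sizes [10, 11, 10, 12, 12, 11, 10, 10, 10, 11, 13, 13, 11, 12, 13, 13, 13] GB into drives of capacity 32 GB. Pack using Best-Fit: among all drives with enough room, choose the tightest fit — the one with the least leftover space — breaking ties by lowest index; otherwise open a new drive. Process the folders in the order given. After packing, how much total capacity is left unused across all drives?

29

drive 1: place 10 GB, 22 GB left
drive 1: place 11 GB, 11 GB left
drive 1: place 10 GB, 1 GB left
drive 2: place 12 GB, 20 GB left
drive 2: place 12 GB, 8 GB left
drive 3: place 11 GB, 21 GB left
drive 3: place 10 GB, 11 GB left
drive 3: place 10 GB, 1 GB left
drive 4: place 10 GB, 22 GB left
drive 4: place 11 GB, 11 GB left
drive 5: place 13 GB, 19 GB left
drive 5: place 13 GB, 6 GB left
drive 4: place 11 GB, 0 GB left
drive 6: place 12 GB, 20 GB left
drive 6: place 13 GB, 7 GB left
drive 7: place 13 GB, 19 GB left
drive 7: place 13 GB, 6 GB left
7 drives × 32 GB = 224 GB; used 195 GB; unused 29 GB.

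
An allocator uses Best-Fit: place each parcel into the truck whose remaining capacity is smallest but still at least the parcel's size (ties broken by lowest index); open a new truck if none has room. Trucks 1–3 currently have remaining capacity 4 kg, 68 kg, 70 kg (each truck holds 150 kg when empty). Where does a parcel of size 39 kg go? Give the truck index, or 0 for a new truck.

2

Trucks with room: truck 2 (68 kg), truck 3 (70 kg).
Tightest fit is truck 2 with 68 kg free.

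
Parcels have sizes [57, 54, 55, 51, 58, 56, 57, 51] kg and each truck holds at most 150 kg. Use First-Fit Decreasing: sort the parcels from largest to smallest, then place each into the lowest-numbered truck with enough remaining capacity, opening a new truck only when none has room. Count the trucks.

4

Sorted descending: 58, 57, 57, 56, 55, 54, 51, 51.
Put 58 kg in truck 1; 92 kg remain.
Put 57 kg in truck 1; 35 kg remain.
Put 57 kg in truck 2; 93 kg remain.
Put 56 kg in truck 2; 37 kg remain.
Put 55 kg in truck 3; 95 kg remain.
Put 54 kg in truck 3; 41 kg remain.
Put 51 kg in truck 4; 99 kg remain.
Put 51 kg in truck 4; 48 kg remain.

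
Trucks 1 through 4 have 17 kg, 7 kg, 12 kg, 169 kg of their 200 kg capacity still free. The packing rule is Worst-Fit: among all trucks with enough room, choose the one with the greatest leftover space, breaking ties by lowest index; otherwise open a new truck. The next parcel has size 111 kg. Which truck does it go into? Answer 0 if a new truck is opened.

4

Trucks with room: truck 4 (169 kg).
Most room is truck 4 with 169 kg free.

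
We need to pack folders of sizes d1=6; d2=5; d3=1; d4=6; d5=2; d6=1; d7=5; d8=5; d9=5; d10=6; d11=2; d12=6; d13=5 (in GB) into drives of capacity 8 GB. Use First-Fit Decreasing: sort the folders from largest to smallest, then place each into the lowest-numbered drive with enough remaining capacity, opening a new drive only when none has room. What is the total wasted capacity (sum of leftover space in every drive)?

17

Sorted descending: 6, 6, 6, 6, 5, 5, 5, 5, 5, 2, 2, 1, 1.
Put 6 GB in drive 1; 2 GB remain.
Put 6 GB in drive 2; 2 GB remain.
Put 6 GB in drive 3; 2 GB remain.
Put 6 GB in drive 4; 2 GB remain.
Put 5 GB in drive 5; 3 GB remain.
Put 5 GB in drive 6; 3 GB remain.
Put 5 GB in drive 7; 3 GB remain.
Put 5 GB in drive 8; 3 GB remain.
Put 5 GB in drive 9; 3 GB remain.
Put 2 GB in drive 1; 0 GB remain.
Put 2 GB in drive 2; 0 GB remain.
Put 1 GB in drive 3; 1 GB remain.
Put 1 GB in drive 3; 0 GB remain.
9 drives × 8 GB = 72 GB; used 55 GB; unused 17 GB.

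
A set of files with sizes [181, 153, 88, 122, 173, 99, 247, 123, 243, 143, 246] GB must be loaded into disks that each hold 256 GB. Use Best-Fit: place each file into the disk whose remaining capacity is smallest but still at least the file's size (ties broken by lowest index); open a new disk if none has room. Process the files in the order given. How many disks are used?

181 GB → disk 1 (remaining 75 GB)
153 GB → disk 2 (remaining 103 GB)
88 GB → disk 2 (remaining 15 GB)
122 GB → disk 3 (remaining 134 GB)
173 GB → disk 4 (remaining 83 GB)
99 GB → disk 3 (remaining 35 GB)
247 GB → disk 5 (remaining 9 GB)
123 GB → disk 6 (remaining 133 GB)
243 GB → disk 7 (remaining 13 GB)
143 GB → disk 8 (remaining 113 GB)
246 GB → disk 9 (remaining 10 GB)

9 disks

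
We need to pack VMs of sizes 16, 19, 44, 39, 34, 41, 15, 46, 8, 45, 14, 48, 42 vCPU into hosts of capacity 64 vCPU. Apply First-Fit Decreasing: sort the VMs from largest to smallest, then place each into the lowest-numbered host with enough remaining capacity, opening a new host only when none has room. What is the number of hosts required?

8

Sorted descending: 48, 46, 45, 44, 42, 41, 39, 34, 19, 16, 15, 14, 8.
48 vCPU → host 1 (remaining 16 vCPU)
46 vCPU → host 2 (remaining 18 vCPU)
45 vCPU → host 3 (remaining 19 vCPU)
44 vCPU → host 4 (remaining 20 vCPU)
42 vCPU → host 5 (remaining 22 vCPU)
41 vCPU → host 6 (remaining 23 vCPU)
39 vCPU → host 7 (remaining 25 vCPU)
34 vCPU → host 8 (remaining 30 vCPU)
19 vCPU → host 3 (remaining 0 vCPU)
16 vCPU → host 1 (remaining 0 vCPU)
15 vCPU → host 2 (remaining 3 vCPU)
14 vCPU → host 4 (remaining 6 vCPU)
8 vCPU → host 5 (remaining 14 vCPU)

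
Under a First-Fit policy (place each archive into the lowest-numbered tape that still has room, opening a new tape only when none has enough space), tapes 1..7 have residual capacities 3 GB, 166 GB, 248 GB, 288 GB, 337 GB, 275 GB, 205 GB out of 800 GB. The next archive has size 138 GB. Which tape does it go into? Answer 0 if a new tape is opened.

Tapes with room: tape 2 (166 GB), tape 3 (248 GB), tape 4 (288 GB), tape 5 (337 GB), tape 6 (275 GB), tape 7 (205 GB).
The first with room is tape 2.

2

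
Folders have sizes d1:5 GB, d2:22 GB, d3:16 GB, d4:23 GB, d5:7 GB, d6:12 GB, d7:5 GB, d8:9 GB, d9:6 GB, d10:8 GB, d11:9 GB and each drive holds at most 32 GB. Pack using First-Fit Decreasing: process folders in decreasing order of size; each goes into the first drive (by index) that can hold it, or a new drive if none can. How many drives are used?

Sorted descending: 23, 22, 16, 12, 9, 9, 8, 7, 6, 5, 5.
drive 1: place 23 GB, 9 GB left
drive 2: place 22 GB, 10 GB left
drive 3: place 16 GB, 16 GB left
drive 3: place 12 GB, 4 GB left
drive 1: place 9 GB, 0 GB left
drive 2: place 9 GB, 1 GB left
drive 4: place 8 GB, 24 GB left
drive 4: place 7 GB, 17 GB left
drive 4: place 6 GB, 11 GB left
drive 4: place 5 GB, 6 GB left
drive 4: place 5 GB, 1 GB left

4 drives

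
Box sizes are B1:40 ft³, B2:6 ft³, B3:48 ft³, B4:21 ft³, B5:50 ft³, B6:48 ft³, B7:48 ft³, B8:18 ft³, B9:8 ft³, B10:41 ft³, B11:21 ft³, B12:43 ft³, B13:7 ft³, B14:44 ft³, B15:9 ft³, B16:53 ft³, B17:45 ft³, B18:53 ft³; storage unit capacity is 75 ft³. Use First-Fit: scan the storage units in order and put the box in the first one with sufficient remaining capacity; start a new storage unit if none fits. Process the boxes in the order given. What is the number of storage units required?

Put B1 (40 ft³) in storage unit 1; 35 ft³ remain.
Put B2 (6 ft³) in storage unit 1; 29 ft³ remain.
Put B3 (48 ft³) in storage unit 2; 27 ft³ remain.
Put B4 (21 ft³) in storage unit 1; 8 ft³ remain.
Put B5 (50 ft³) in storage unit 3; 25 ft³ remain.
Put B6 (48 ft³) in storage unit 4; 27 ft³ remain.
Put B7 (48 ft³) in storage unit 5; 27 ft³ remain.
Put B8 (18 ft³) in storage unit 2; 9 ft³ remain.
Put B9 (8 ft³) in storage unit 1; 0 ft³ remain.
Put B10 (41 ft³) in storage unit 6; 34 ft³ remain.
Put B11 (21 ft³) in storage unit 3; 4 ft³ remain.
Put B12 (43 ft³) in storage unit 7; 32 ft³ remain.
Put B13 (7 ft³) in storage unit 2; 2 ft³ remain.
Put B14 (44 ft³) in storage unit 8; 31 ft³ remain.
Put B15 (9 ft³) in storage unit 4; 18 ft³ remain.
Put B16 (53 ft³) in storage unit 9; 22 ft³ remain.
Put B17 (45 ft³) in storage unit 10; 30 ft³ remain.
Put B18 (53 ft³) in storage unit 11; 22 ft³ remain.
Final storage units: [40,6,21,8] [48,18,7] [50,21] [48,9] [48] [41] [43] [44] [53] [45] [53].

11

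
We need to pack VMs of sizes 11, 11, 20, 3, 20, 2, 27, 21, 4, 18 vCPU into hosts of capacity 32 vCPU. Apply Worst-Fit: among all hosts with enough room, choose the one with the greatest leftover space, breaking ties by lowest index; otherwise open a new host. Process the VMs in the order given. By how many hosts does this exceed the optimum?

Worst-Fit: [11,11] [20,3] [20,2] [27] [21,4] [18] → 6 hosts.
Total size 137 vCPU; any packing needs at least ⌈137/32⌉ = 5 hosts.
An optimal packing achieves that bound: [27,4] [21,11] [20,11] [20,3,2] [18] → 5 hosts.
Excess: 6 − 5 = 1.

1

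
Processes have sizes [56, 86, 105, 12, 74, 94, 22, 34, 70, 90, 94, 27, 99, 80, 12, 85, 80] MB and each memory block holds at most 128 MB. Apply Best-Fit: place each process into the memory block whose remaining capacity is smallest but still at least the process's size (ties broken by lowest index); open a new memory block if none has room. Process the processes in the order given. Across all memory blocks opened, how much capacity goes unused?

288

Put 56 MB in memory block 1; 72 MB remain.
Put 86 MB in memory block 2; 42 MB remain.
Put 105 MB in memory block 3; 23 MB remain.
Put 12 MB in memory block 3; 11 MB remain.
Put 74 MB in memory block 4; 54 MB remain.
Put 94 MB in memory block 5; 34 MB remain.
Put 22 MB in memory block 5; 12 MB remain.
Put 34 MB in memory block 2; 8 MB remain.
Put 70 MB in memory block 1; 2 MB remain.
Put 90 MB in memory block 6; 38 MB remain.
Put 94 MB in memory block 7; 34 MB remain.
Put 27 MB in memory block 7; 7 MB remain.
Put 99 MB in memory block 8; 29 MB remain.
Put 80 MB in memory block 9; 48 MB remain.
Put 12 MB in memory block 5; 0 MB remain.
Put 85 MB in memory block 10; 43 MB remain.
Put 80 MB in memory block 11; 48 MB remain.
11 memory blocks × 128 MB = 1408 MB; used 1120 MB; unused 288 MB.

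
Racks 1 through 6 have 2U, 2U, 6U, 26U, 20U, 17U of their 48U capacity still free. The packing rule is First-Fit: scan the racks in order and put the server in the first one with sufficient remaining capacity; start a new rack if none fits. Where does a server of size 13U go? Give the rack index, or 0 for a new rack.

4

Racks with room: rack 4 (26U), rack 5 (20U), rack 6 (17U).
The first with room is rack 4.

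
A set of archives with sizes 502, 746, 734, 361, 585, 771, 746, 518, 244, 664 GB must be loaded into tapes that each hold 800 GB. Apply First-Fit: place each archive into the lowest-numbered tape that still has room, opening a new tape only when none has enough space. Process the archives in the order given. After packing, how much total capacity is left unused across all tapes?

1329

502 GB → tape 1 (remaining 298 GB)
746 GB → tape 2 (remaining 54 GB)
734 GB → tape 3 (remaining 66 GB)
361 GB → tape 4 (remaining 439 GB)
585 GB → tape 5 (remaining 215 GB)
771 GB → tape 6 (remaining 29 GB)
746 GB → tape 7 (remaining 54 GB)
518 GB → tape 8 (remaining 282 GB)
244 GB → tape 1 (remaining 54 GB)
664 GB → tape 9 (remaining 136 GB)
9 tapes × 800 GB = 7200 GB; used 5871 GB; unused 1329 GB.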